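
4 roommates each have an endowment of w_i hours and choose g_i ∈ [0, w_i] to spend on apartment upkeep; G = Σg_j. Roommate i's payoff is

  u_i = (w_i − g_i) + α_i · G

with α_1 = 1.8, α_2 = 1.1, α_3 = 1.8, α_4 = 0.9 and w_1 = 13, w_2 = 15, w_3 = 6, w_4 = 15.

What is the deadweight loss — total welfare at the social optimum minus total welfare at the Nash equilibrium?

69

∂u_i/∂g_i = α_i − 1, so roommate i contributes w_i if α_i > 1, else 0.
α_i > 1 for i ∈ {1, 2, 3}; NE contributions (13, 15, 6, 0), G = 34.
W^NE = Σw_i − G^NE + (Σα_i)·G^NE = 49 + 4.6·34 = 205.4.
Planner: ∂(Σu_j)/∂g_i = Σα_j − 1 = 4.6 > 0, so everyone contributes w_i; G^SO = 49, W^SO = 49 + 4.6·49 = 274.4.
Deadweight loss = 69.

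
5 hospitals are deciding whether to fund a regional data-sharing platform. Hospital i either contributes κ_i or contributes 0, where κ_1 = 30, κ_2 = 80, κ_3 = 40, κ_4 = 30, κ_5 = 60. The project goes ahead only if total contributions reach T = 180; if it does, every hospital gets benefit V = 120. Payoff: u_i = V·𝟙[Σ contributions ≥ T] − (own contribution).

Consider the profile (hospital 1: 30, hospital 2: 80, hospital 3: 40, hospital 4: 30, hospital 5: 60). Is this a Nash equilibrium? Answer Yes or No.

Total = 240 ≥ 180: provided.
Hospital 1 (pledges 30, payoff 90): dropping to 0 → total 210, payoff 120. Profitable deviation.

No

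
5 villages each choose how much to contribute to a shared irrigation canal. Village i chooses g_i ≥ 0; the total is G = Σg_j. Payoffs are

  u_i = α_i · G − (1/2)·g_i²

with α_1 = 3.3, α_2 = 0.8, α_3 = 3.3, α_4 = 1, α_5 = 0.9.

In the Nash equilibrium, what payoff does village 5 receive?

7.965

Village i's FOC: ∂u_i/∂g_i = α_i − g_i = 0, so g_i* = α_i.
NE contributions = (3.3, 0.8, 3.3, 1, 0.9); G = 9.3.
u_5 = α_5·G − ½·(g_5)² = 0.9·9.3 − ½·0.9² = 7.965.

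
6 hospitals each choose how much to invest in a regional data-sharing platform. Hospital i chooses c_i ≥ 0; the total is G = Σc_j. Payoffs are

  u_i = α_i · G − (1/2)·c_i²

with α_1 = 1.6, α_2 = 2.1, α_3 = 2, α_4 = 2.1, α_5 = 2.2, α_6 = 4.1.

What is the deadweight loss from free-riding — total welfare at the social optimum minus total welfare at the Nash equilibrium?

416.135

Hospital i's FOC: ∂u_i/∂c_i = α_i − c_i = 0, so c_i* = α_i.
NE contributions = (1.6, 2.1, 2, 2.1, 2.2, 4.1); G = 14.1.
W^NE = (Σα)·G − ½Σα_i² = 14.1² − ½·37.03 = 180.295.
Planner sets c_i = Σα_j = 14.1 for every i, so G^SO = 6·14.1 = 84.6.
W^SO = (Σα)·G^SO − ½·6·(Σα)² = (6/2)·14.1² = 596.43.
Deadweight loss = W^SO − W^NE = 416.135.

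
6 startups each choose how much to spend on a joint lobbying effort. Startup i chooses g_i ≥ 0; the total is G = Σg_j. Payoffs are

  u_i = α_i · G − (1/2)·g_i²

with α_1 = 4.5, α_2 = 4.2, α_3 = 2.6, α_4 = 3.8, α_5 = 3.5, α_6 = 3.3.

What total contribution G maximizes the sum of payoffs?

131.4

Planner FOC: ∂(Σu_j)/∂g_i = (Σα_j) − g_i = 0, so g_i^SO = Σα_j = 21.9 for every i; G^SO = 131.4.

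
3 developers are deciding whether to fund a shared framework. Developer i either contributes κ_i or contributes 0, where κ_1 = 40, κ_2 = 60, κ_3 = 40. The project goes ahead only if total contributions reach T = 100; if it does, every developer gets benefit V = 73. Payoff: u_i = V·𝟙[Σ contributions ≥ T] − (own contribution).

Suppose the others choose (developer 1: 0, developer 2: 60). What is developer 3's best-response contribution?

40

Others' total = 60. Contributing 40 brings total to 100 ≥ 100: gain V − κ_3 = 33.
Best response: 40.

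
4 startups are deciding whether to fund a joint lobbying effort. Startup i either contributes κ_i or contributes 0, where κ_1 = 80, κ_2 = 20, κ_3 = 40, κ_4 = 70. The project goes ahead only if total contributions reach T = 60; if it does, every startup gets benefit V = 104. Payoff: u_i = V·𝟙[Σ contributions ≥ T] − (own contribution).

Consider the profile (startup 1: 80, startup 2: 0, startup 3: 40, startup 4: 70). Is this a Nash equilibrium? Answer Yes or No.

Total = 190 ≥ 60: provided.
Startup 1 (pledges 80, payoff 24): dropping to 0 → total 110, payoff 104. Profitable deviation.

No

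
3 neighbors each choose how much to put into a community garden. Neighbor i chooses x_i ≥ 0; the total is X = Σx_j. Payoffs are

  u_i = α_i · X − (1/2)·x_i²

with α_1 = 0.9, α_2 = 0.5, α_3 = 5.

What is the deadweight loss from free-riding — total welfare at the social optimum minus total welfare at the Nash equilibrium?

Neighbor i's FOC: ∂u_i/∂x_i = α_i − x_i = 0, so x_i* = α_i.
NE contributions = (0.9, 0.5, 5); X = 6.4.
W^NE = (Σα)·X − ½Σα_i² = 6.4² − ½·26.06 = 27.93.
Planner sets x_i = Σα_j = 6.4 for every i, so X^SO = 3·6.4 = 19.2.
W^SO = (Σα)·X^SO − ½·3·(Σα)² = (3/2)·6.4² = 61.44.
Deadweight loss = W^SO − W^NE = 33.51.

33.51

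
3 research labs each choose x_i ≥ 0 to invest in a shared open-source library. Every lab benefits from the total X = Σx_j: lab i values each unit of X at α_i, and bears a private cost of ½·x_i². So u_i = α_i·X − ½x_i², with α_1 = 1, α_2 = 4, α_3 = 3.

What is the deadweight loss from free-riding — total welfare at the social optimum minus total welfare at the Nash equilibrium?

Lab i's FOC: ∂u_i/∂x_i = α_i − x_i = 0, so x_i* = α_i.
NE contributions = (1, 4, 3); X = 8.
W^NE = (Σα)·X − ½Σα_i² = 8² − ½·26 = 51.
Planner sets x_i = Σα_j = 8 for every i, so X^SO = 3·8 = 24.
W^SO = (Σα)·X^SO − ½·3·(Σα)² = (3/2)·8² = 96.
Deadweight loss = W^SO − W^NE = 45.

45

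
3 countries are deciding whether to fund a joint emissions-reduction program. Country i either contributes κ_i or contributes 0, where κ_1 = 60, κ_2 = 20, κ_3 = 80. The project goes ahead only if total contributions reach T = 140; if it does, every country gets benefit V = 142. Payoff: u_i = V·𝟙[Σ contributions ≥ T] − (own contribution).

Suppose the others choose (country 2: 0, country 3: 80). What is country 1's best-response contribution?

Others' total = 80. Contributing 60 brings total to 140 ≥ 140: gain V − κ_1 = 82.
Best response: 60.

60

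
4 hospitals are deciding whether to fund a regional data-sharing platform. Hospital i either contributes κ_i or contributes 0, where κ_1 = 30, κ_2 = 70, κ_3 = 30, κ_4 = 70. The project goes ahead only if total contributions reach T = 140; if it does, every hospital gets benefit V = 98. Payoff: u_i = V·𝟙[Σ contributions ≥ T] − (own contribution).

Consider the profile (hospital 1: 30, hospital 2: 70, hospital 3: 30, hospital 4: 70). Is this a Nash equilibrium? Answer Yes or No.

Total = 200 ≥ 140: provided.
Hospital 1 (pledges 30, payoff 68): dropping to 0 → total 170, payoff 98. Profitable deviation.

No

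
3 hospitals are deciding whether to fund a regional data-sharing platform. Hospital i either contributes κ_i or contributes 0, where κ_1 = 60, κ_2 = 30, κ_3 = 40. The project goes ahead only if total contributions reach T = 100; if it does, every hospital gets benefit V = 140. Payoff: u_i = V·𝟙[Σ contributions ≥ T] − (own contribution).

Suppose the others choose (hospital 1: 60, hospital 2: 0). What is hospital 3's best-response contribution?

40

Others' total = 60. Contributing 40 brings total to 100 ≥ 100: gain V − κ_3 = 100.
Best response: 40.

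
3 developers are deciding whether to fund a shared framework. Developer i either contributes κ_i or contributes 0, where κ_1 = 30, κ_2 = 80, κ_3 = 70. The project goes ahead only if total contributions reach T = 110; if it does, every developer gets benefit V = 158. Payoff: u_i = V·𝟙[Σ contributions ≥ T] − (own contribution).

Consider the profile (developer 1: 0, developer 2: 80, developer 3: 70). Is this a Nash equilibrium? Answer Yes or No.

Total = 150 ≥ 110: provided.
Developer 1 (pledges 0, payoff 158): pledging 30 → total 180, payoff 128. No gain.
Developer 2 (pledges 80, payoff 78): dropping to 0 → total 70, payoff 0. No gain.
Developer 3 (pledges 70, payoff 88): dropping to 0 → total 80, payoff 0. No gain.

Yes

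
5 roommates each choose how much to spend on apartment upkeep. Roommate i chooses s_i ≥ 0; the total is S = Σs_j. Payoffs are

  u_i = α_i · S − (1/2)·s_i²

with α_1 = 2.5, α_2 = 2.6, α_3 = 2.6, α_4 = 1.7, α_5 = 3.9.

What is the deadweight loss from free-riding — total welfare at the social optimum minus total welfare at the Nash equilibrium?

Roommate i's FOC: ∂u_i/∂s_i = α_i − s_i = 0, so s_i* = α_i.
NE contributions = (2.5, 2.6, 2.6, 1.7, 3.9); S = 13.3.
W^NE = (Σα)·S − ½Σα_i² = 13.3² − ½·37.87 = 157.955.
Planner sets s_i = Σα_j = 13.3 for every i, so S^SO = 5·13.3 = 66.5.
W^SO = (Σα)·S^SO − ½·5·(Σα)² = (5/2)·13.3² = 442.225.
Deadweight loss = W^SO − W^NE = 284.27.

284.27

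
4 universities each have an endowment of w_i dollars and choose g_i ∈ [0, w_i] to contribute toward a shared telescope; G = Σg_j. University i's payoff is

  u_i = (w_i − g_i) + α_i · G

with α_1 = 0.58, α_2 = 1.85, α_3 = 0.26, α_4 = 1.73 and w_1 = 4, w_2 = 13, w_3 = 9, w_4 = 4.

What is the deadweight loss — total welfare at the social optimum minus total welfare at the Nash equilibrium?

∂u_i/∂g_i = α_i − 1, so university i contributes w_i if α_i > 1, else 0.
α_i > 1 for i ∈ {2, 4}; NE contributions (0, 13, 0, 4), G = 17.
W^NE = Σw_i − G^NE + (Σα_i)·G^NE = 30 + 3.42·17 = 88.14.
Planner: ∂(Σu_j)/∂g_i = Σα_j − 1 = 3.42 > 0, so everyone contributes w_i; G^SO = 30, W^SO = 30 + 3.42·30 = 132.6.
Deadweight loss = 44.46.

44.46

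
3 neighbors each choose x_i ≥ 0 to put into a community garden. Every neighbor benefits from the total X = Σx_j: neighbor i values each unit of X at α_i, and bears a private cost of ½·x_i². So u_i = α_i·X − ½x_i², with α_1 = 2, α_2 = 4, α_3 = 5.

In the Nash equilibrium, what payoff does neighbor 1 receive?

Neighbor i's FOC: ∂u_i/∂x_i = α_i − x_i = 0, so x_i* = α_i.
NE contributions = (2, 4, 5); X = 11.
u_1 = α_1·X − ½·(x_1)² = 2·11 − ½·2² = 20.

20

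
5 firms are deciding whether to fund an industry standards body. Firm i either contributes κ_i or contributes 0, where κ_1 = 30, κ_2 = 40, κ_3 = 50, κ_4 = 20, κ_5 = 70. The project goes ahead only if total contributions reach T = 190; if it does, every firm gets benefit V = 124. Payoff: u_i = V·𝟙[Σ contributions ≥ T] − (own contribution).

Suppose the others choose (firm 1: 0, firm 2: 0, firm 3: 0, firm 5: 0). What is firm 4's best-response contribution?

0

Others' total = 0. Even contributing 20 gives 20 < 190: no benefit either way.
Best response: 0.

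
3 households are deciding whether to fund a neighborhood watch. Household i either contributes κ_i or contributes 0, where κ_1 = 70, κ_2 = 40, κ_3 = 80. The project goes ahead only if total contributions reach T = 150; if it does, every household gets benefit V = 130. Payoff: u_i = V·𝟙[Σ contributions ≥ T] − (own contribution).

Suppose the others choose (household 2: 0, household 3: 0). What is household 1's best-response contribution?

Others' total = 0. Even contributing 70 gives 70 < 150: no benefit either way.
Best response: 0.

0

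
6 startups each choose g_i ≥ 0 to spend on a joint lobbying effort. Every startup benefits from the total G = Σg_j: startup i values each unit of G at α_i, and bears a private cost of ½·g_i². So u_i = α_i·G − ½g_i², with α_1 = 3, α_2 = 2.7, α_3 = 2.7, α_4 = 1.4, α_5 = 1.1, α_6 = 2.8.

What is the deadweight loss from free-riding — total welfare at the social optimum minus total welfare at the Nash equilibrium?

Startup i's FOC: ∂u_i/∂g_i = α_i − g_i = 0, so g_i* = α_i.
NE contributions = (3, 2.7, 2.7, 1.4, 1.1, 2.8); G = 13.7.
W^NE = (Σα)·G − ½Σα_i² = 13.7² − ½·34.59 = 170.395.
Planner sets g_i = Σα_j = 13.7 for every i, so G^SO = 6·13.7 = 82.2.
W^SO = (Σα)·G^SO − ½·6·(Σα)² = (6/2)·13.7² = 563.07.
Deadweight loss = W^SO − W^NE = 392.675.

392.675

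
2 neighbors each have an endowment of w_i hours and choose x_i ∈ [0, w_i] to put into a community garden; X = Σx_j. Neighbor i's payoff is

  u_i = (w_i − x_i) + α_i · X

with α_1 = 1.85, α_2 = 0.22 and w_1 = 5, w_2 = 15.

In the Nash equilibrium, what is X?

∂u_i/∂x_i = α_i − 1, so neighbor i contributes w_i if α_i > 1, else 0.
α_i > 1 for i ∈ {1}; NE contributions (5, 0), X = 5.

5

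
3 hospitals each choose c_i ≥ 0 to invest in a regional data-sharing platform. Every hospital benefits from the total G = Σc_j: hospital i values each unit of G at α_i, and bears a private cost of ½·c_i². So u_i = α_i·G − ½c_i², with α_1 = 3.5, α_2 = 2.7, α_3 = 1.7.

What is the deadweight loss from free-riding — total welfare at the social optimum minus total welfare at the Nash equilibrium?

42.42

Hospital i's FOC: ∂u_i/∂c_i = α_i − c_i = 0, so c_i* = α_i.
NE contributions = (3.5, 2.7, 1.7); G = 7.9.
W^NE = (Σα)·G − ½Σα_i² = 7.9² − ½·22.43 = 51.195.
Planner sets c_i = Σα_j = 7.9 for every i, so G^SO = 3·7.9 = 23.7.
W^SO = (Σα)·G^SO − ½·3·(Σα)² = (3/2)·7.9² = 93.615.
Deadweight loss = W^SO − W^NE = 42.42.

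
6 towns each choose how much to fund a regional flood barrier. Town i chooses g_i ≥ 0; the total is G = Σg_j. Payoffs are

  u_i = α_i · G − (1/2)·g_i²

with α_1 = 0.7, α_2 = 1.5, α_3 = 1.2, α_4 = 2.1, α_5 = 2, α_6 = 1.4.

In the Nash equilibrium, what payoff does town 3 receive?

9.96

Town i's FOC: ∂u_i/∂g_i = α_i − g_i = 0, so g_i* = α_i.
NE contributions = (0.7, 1.5, 1.2, 2.1, 2, 1.4); G = 8.9.
u_3 = α_3·G − ½·(g_3)² = 1.2·8.9 − ½·1.2² = 9.96.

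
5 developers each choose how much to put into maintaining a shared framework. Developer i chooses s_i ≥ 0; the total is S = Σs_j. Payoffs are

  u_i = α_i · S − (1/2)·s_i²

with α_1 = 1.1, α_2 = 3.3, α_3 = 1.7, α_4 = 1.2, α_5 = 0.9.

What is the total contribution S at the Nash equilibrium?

Developer i's FOC: ∂u_i/∂s_i = α_i − s_i = 0, so s_i* = α_i.
NE contributions = (1.1, 3.3, 1.7, 1.2, 0.9); S = 8.2.

8.2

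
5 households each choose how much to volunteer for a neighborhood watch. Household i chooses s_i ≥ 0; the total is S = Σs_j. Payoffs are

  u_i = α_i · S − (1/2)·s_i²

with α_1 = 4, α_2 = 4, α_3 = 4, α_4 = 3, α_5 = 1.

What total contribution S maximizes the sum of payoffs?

80

Planner FOC: ∂(Σu_j)/∂s_i = (Σα_j) − s_i = 0, so s_i^SO = Σα_j = 16 for every i; S^SO = 80.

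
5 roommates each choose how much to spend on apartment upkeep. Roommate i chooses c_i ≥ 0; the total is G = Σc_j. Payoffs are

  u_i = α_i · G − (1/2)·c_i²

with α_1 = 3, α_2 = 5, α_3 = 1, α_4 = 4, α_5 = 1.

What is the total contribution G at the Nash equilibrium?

14

Roommate i's FOC: ∂u_i/∂c_i = α_i − c_i = 0, so c_i* = α_i.
NE contributions = (3, 5, 1, 4, 1); G = 14.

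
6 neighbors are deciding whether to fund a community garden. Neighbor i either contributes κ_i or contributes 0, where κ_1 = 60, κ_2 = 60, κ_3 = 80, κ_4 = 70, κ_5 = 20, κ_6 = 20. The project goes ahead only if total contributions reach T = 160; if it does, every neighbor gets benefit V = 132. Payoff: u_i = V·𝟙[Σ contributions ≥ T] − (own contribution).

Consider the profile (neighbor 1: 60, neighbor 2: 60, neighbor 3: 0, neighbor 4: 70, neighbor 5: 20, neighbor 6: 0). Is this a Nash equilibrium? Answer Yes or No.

No

Total = 210 ≥ 160: provided.
Neighbor 1 (pledges 60, payoff 72): dropping to 0 → total 150, payoff 0. No gain.
Neighbor 2 (pledges 60, payoff 72): dropping to 0 → total 150, payoff 0. No gain.
Neighbor 3 (pledges 0, payoff 132): pledging 80 → total 290, payoff 52. No gain.
Neighbor 4 (pledges 70, payoff 62): dropping to 0 → total 140, payoff 0. No gain.
Neighbor 5 (pledges 20, payoff 112): dropping to 0 → total 190, payoff 132. Profitable deviation.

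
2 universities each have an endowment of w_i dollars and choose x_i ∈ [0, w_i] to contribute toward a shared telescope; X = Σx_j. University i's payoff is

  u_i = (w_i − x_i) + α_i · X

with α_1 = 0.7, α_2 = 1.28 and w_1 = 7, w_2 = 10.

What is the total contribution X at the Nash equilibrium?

10

∂u_i/∂x_i = α_i − 1, so university i contributes w_i if α_i > 1, else 0.
α_i > 1 for i ∈ {2}; NE contributions (0, 10), X = 10.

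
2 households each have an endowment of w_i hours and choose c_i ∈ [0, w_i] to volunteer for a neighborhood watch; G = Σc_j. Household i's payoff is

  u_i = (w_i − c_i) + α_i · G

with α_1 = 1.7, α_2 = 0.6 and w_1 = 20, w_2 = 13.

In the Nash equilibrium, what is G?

∂u_i/∂c_i = α_i − 1, so household i contributes w_i if α_i > 1, else 0.
α_i > 1 for i ∈ {1}; NE contributions (20, 0), G = 20.

20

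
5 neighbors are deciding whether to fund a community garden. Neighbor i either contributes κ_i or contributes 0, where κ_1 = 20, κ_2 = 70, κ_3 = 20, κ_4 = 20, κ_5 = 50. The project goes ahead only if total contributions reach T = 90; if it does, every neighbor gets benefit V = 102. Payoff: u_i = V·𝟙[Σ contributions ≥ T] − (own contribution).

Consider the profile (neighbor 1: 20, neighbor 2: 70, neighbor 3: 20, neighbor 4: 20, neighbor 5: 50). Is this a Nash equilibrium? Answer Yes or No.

No

Total = 180 ≥ 90: provided.
Neighbor 1 (pledges 20, payoff 82): dropping to 0 → total 160, payoff 102. Profitable deviation.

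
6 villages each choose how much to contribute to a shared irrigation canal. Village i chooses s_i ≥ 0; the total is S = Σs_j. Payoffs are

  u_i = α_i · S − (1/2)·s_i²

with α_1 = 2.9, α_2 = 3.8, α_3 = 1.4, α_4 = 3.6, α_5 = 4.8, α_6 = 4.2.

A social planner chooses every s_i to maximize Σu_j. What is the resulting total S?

Planner FOC: ∂(Σu_j)/∂s_i = (Σα_j) − s_i = 0, so s_i^SO = Σα_j = 20.7 for every i; S^SO = 124.2.

124.2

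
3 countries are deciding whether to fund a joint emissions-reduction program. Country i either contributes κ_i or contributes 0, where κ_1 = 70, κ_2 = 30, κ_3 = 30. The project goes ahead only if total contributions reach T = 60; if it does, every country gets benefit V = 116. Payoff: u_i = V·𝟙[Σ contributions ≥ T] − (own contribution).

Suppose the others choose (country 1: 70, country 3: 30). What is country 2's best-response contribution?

0

Others' total = 100 ≥ 60; contributing adds cost 30 for no extra benefit.
Best response: 0.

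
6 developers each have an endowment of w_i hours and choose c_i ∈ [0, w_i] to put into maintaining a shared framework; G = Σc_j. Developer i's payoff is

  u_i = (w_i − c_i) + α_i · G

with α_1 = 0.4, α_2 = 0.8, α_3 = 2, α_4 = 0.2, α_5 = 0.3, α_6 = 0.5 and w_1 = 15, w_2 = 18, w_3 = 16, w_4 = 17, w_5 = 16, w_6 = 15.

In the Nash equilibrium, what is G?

16

∂u_i/∂c_i = α_i − 1, so developer i contributes w_i if α_i > 1, else 0.
α_i > 1 for i ∈ {3}; NE contributions (0, 0, 16, 0, 0, 0), G = 16.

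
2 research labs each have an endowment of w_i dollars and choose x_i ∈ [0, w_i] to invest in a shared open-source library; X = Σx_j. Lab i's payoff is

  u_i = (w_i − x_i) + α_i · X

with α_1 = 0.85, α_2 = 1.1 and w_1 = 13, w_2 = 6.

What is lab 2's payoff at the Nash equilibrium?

6.6

∂u_i/∂x_i = α_i − 1, so lab i contributes w_i if α_i > 1, else 0.
α_i > 1 for i ∈ {2}; NE contributions (0, 6), X = 6.
u_2 = (6 − 6) + 1.1·6 = 6.6.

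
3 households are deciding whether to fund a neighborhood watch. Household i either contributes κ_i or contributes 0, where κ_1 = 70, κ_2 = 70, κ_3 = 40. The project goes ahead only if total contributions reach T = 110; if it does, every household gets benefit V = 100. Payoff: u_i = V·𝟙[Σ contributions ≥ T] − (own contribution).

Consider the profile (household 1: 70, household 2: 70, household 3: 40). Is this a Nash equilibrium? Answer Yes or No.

No

Total = 180 ≥ 110: provided.
Household 1 (pledges 70, payoff 30): dropping to 0 → total 110, payoff 100. Profitable deviation.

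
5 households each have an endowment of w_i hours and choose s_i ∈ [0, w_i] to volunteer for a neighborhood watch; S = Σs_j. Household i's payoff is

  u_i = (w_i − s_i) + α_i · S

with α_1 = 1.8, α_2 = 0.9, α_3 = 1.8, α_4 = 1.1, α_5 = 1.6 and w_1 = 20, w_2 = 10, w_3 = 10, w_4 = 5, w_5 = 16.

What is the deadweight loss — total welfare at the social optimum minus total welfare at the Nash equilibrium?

62

∂u_i/∂s_i = α_i − 1, so household i contributes w_i if α_i > 1, else 0.
α_i > 1 for i ∈ {1, 3, 4, 5}; NE contributions (20, 0, 10, 5, 16), S = 51.
W^NE = Σw_i − S^NE + (Σα_i)·S^NE = 61 + 6.2·51 = 377.2.
Planner: ∂(Σu_j)/∂s_i = Σα_j − 1 = 6.2 > 0, so everyone contributes w_i; S^SO = 61, W^SO = 61 + 6.2·61 = 439.2.
Deadweight loss = 62.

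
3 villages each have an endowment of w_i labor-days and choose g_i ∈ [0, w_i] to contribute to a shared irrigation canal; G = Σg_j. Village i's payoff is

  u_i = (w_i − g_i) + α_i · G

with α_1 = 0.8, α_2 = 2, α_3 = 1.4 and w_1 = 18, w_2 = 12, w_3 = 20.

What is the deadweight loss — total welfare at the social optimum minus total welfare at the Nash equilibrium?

57.6

∂u_i/∂g_i = α_i − 1, so village i contributes w_i if α_i > 1, else 0.
α_i > 1 for i ∈ {2, 3}; NE contributions (0, 12, 20), G = 32.
W^NE = Σw_i − G^NE + (Σα_i)·G^NE = 50 + 3.2·32 = 152.4.
Planner: ∂(Σu_j)/∂g_i = Σα_j − 1 = 3.2 > 0, so everyone contributes w_i; G^SO = 50, W^SO = 50 + 3.2·50 = 210.
Deadweight loss = 57.6.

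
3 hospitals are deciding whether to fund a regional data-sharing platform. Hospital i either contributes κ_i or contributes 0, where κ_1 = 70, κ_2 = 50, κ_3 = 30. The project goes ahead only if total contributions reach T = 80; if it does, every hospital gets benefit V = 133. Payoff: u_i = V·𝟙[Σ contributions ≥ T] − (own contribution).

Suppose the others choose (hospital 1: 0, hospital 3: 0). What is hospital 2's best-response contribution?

0

Others' total = 0. Even contributing 50 gives 50 < 80: no benefit either way.
Best response: 0.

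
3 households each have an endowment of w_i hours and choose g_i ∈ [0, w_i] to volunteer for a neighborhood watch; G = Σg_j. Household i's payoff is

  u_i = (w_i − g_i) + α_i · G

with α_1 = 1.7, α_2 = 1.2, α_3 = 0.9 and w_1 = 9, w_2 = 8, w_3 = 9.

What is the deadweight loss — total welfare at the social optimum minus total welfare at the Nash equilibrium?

∂u_i/∂g_i = α_i − 1, so household i contributes w_i if α_i > 1, else 0.
α_i > 1 for i ∈ {1, 2}; NE contributions (9, 8, 0), G = 17.
W^NE = Σw_i − G^NE + (Σα_i)·G^NE = 26 + 2.8·17 = 73.6.
Planner: ∂(Σu_j)/∂g_i = Σα_j − 1 = 2.8 > 0, so everyone contributes w_i; G^SO = 26, W^SO = 26 + 2.8·26 = 98.8.
Deadweight loss = 25.2.

25.2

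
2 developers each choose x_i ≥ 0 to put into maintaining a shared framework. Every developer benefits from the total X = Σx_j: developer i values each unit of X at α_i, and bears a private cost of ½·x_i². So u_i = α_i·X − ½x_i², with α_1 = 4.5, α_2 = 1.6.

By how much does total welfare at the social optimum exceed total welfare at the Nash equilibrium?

Developer i's FOC: ∂u_i/∂x_i = α_i − x_i = 0, so x_i* = α_i.
NE contributions = (4.5, 1.6); X = 6.1.
W^NE = (Σα)·X − ½Σα_i² = 6.1² − ½·22.81 = 25.805.
Planner sets x_i = Σα_j = 6.1 for every i, so X^SO = 2·6.1 = 12.2.
W^SO = (Σα)·X^SO − ½·2·(Σα)² = (2/2)·6.1² = 37.21.
Deadweight loss = W^SO − W^NE = 11.405.

11.405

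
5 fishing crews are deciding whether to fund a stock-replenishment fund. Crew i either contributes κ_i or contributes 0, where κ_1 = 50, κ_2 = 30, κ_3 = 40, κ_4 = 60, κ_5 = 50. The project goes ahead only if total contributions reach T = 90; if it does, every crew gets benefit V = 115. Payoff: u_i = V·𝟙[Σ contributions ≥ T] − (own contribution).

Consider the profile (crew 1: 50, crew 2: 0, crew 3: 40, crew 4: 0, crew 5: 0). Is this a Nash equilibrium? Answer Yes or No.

Yes

Total = 90 ≥ 90: provided.
Crew 1 (pledges 50, payoff 65): dropping to 0 → total 40, payoff 0. No gain.
Crew 2 (pledges 0, payoff 115): pledging 30 → total 120, payoff 85. No gain.
Crew 3 (pledges 40, payoff 75): dropping to 0 → total 50, payoff 0. No gain.
Crew 4 (pledges 0, payoff 115): pledging 60 → total 150, payoff 55. No gain.
Crew 5 (pledges 0, payoff 115): pledging 50 → total 140, payoff 65. No gain.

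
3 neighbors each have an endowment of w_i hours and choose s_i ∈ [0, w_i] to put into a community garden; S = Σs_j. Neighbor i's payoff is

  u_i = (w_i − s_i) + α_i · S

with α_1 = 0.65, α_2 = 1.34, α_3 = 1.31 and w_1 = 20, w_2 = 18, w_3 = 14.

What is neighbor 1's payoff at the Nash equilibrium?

40.8

∂u_i/∂s_i = α_i − 1, so neighbor i contributes w_i if α_i > 1, else 0.
α_i > 1 for i ∈ {2, 3}; NE contributions (0, 18, 14), S = 32.
u_1 = (20 − 0) + 0.65·32 = 40.8.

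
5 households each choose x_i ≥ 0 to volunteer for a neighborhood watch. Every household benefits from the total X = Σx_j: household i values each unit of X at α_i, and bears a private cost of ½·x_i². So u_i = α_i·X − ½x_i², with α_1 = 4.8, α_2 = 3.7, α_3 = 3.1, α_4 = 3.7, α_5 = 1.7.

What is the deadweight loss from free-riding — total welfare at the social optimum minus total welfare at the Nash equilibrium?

Household i's FOC: ∂u_i/∂x_i = α_i − x_i = 0, so x_i* = α_i.
NE contributions = (4.8, 3.7, 3.1, 3.7, 1.7); X = 17.
W^NE = (Σα)·X − ½Σα_i² = 17² − ½·62.92 = 257.54.
Planner sets x_i = Σα_j = 17 for every i, so X^SO = 5·17 = 85.
W^SO = (Σα)·X^SO − ½·5·(Σα)² = (5/2)·17² = 722.5.
Deadweight loss = W^SO − W^NE = 464.96.

464.96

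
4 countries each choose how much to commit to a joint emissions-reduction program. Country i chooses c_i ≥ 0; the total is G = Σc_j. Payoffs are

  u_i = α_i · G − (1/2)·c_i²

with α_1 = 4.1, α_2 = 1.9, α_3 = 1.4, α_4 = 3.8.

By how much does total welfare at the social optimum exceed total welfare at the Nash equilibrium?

Country i's FOC: ∂u_i/∂c_i = α_i − c_i = 0, so c_i* = α_i.
NE contributions = (4.1, 1.9, 1.4, 3.8); G = 11.2.
W^NE = (Σα)·G − ½Σα_i² = 11.2² − ½·36.82 = 107.03.
Planner sets c_i = Σα_j = 11.2 for every i, so G^SO = 4·11.2 = 44.8.
W^SO = (Σα)·G^SO − ½·4·(Σα)² = (4/2)·11.2² = 250.88.
Deadweight loss = W^SO − W^NE = 143.85.

143.85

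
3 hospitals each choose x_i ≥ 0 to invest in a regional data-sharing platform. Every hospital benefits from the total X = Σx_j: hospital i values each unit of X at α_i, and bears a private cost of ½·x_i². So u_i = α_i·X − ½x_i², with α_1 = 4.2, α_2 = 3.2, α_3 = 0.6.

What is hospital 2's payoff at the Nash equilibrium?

20.48

Hospital i's FOC: ∂u_i/∂x_i = α_i − x_i = 0, so x_i* = α_i.
NE contributions = (4.2, 3.2, 0.6); X = 8.
u_2 = α_2·X − ½·(x_2)² = 3.2·8 − ½·3.2² = 20.48.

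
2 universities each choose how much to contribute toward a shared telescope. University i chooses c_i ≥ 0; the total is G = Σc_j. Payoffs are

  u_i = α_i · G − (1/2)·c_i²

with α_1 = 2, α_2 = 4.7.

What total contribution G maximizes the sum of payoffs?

13.4

Planner FOC: ∂(Σu_j)/∂c_i = (Σα_j) − c_i = 0, so c_i^SO = Σα_j = 6.7 for every i; G^SO = 13.4.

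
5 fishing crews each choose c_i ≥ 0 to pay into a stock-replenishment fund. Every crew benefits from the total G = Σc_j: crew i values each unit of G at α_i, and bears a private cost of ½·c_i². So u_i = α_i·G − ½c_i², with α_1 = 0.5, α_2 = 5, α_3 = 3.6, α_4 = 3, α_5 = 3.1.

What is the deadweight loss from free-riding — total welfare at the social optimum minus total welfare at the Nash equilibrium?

374.97

Crew i's FOC: ∂u_i/∂c_i = α_i − c_i = 0, so c_i* = α_i.
NE contributions = (0.5, 5, 3.6, 3, 3.1); G = 15.2.
W^NE = (Σα)·G − ½Σα_i² = 15.2² − ½·56.82 = 202.63.
Planner sets c_i = Σα_j = 15.2 for every i, so G^SO = 5·15.2 = 76.
W^SO = (Σα)·G^SO − ½·5·(Σα)² = (5/2)·15.2² = 577.6.
Deadweight loss = W^SO − W^NE = 374.97.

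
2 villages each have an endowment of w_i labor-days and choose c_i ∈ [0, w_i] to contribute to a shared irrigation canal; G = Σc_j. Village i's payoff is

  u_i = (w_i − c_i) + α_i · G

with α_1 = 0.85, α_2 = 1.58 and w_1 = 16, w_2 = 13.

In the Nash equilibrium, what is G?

∂u_i/∂c_i = α_i − 1, so village i contributes w_i if α_i > 1, else 0.
α_i > 1 for i ∈ {2}; NE contributions (0, 13), G = 13.

13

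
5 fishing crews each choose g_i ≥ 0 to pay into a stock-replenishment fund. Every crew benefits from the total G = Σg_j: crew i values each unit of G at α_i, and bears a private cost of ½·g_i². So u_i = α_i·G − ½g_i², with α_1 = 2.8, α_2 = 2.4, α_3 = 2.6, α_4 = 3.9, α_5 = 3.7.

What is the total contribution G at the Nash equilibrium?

15.4

Crew i's FOC: ∂u_i/∂g_i = α_i − g_i = 0, so g_i* = α_i.
NE contributions = (2.8, 2.4, 2.6, 3.9, 3.7); G = 15.4.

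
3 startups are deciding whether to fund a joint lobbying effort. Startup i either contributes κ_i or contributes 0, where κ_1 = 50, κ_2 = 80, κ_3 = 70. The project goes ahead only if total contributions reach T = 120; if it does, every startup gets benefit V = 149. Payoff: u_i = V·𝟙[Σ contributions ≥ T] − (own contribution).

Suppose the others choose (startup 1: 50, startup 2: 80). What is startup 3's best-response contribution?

0

Others' total = 130 ≥ 120; contributing adds cost 70 for no extra benefit.
Best response: 0.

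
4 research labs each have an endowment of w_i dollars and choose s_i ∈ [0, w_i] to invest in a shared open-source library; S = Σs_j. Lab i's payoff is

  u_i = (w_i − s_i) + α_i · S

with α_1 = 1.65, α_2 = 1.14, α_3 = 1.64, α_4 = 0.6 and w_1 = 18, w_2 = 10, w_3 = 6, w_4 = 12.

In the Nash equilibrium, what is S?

∂u_i/∂s_i = α_i − 1, so lab i contributes w_i if α_i > 1, else 0.
α_i > 1 for i ∈ {1, 2, 3}; NE contributions (18, 10, 6, 0), S = 34.

34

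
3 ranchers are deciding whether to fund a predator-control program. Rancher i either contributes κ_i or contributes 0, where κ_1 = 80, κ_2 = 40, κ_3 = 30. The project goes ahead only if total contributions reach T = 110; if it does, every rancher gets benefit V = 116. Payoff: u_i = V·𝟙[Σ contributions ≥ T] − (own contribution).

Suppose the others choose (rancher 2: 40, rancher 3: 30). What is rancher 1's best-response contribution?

Others' total = 70. Contributing 80 brings total to 150 ≥ 110: gain V − κ_1 = 36.
Best response: 80.

80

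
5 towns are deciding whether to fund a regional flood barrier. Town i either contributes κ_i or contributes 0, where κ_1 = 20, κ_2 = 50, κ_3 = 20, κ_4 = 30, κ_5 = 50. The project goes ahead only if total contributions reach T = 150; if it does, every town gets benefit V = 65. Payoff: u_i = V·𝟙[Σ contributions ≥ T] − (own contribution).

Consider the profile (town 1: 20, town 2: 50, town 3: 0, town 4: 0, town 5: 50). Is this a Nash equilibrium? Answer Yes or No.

No

Total = 120 < 150: not provided.
Town 1 (pledges 20, payoff -20): dropping to 0 → total 100, payoff 0. Profitable deviation.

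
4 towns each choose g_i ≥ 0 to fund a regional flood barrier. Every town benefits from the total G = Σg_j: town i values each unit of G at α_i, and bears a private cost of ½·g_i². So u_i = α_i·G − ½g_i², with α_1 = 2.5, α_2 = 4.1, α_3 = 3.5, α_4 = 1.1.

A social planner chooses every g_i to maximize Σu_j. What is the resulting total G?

Planner FOC: ∂(Σu_j)/∂g_i = (Σα_j) − g_i = 0, so g_i^SO = Σα_j = 11.2 for every i; G^SO = 44.8.

44.8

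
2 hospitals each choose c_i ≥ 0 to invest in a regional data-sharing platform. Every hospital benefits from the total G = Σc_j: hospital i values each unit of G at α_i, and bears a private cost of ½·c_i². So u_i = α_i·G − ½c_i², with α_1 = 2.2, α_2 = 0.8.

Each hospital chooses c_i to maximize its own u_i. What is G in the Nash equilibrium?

3

Hospital i's FOC: ∂u_i/∂c_i = α_i − c_i = 0, so c_i* = α_i.
NE contributions = (2.2, 0.8); G = 3.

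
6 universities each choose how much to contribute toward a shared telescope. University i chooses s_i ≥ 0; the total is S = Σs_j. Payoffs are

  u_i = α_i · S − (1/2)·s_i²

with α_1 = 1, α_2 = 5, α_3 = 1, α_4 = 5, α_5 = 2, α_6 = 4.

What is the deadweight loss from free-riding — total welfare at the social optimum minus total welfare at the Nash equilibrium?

684

University i's FOC: ∂u_i/∂s_i = α_i − s_i = 0, so s_i* = α_i.
NE contributions = (1, 5, 1, 5, 2, 4); S = 18.
W^NE = (Σα)·S − ½Σα_i² = 18² − ½·72 = 288.
Planner sets s_i = Σα_j = 18 for every i, so S^SO = 6·18 = 108.
W^SO = (Σα)·S^SO − ½·6·(Σα)² = (6/2)·18² = 972.
Deadweight loss = W^SO − W^NE = 684.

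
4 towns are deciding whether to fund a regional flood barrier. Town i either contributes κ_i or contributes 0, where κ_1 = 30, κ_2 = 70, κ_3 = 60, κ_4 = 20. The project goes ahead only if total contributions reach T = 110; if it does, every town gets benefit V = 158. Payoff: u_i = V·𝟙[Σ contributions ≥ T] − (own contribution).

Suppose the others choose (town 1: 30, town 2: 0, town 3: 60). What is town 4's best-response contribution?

20

Others' total = 90. Contributing 20 brings total to 110 ≥ 110: gain V − κ_4 = 138.
Best response: 20.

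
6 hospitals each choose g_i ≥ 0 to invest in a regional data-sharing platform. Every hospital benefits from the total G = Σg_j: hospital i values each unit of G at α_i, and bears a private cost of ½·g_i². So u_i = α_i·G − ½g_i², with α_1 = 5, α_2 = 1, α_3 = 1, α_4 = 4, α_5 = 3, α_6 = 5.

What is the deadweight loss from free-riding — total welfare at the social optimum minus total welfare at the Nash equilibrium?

Hospital i's FOC: ∂u_i/∂g_i = α_i − g_i = 0, so g_i* = α_i.
NE contributions = (5, 1, 1, 4, 3, 5); G = 19.
W^NE = (Σα)·G − ½Σα_i² = 19² − ½·77 = 322.5.
Planner sets g_i = Σα_j = 19 for every i, so G^SO = 6·19 = 114.
W^SO = (Σα)·G^SO − ½·6·(Σα)² = (6/2)·19² = 1083.
Deadweight loss = W^SO − W^NE = 760.5.

760.5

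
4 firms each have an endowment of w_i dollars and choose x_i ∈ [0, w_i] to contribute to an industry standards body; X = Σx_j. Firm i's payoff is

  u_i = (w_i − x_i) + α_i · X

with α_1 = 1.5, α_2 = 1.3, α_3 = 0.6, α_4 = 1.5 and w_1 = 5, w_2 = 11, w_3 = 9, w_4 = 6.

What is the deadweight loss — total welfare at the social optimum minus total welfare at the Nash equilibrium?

∂u_i/∂x_i = α_i − 1, so firm i contributes w_i if α_i > 1, else 0.
α_i > 1 for i ∈ {1, 2, 4}; NE contributions (5, 11, 0, 6), X = 22.
W^NE = Σw_i − X^NE + (Σα_i)·X^NE = 31 + 3.9·22 = 116.8.
Planner: ∂(Σu_j)/∂x_i = Σα_j − 1 = 3.9 > 0, so everyone contributes w_i; X^SO = 31, W^SO = 31 + 3.9·31 = 151.9.
Deadweight loss = 35.1.

35.1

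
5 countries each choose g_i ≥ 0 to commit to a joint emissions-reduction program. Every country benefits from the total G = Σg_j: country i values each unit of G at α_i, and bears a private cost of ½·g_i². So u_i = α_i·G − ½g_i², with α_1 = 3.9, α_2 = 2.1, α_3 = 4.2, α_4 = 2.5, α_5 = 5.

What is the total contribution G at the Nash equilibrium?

Country i's FOC: ∂u_i/∂g_i = α_i − g_i = 0, so g_i* = α_i.
NE contributions = (3.9, 2.1, 4.2, 2.5, 5); G = 17.7.

17.7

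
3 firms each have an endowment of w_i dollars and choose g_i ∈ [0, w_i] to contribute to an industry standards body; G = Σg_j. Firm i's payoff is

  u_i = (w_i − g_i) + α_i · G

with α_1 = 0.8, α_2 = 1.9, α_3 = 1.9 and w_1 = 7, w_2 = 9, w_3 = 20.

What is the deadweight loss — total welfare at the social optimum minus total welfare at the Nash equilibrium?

∂u_i/∂g_i = α_i − 1, so firm i contributes w_i if α_i > 1, else 0.
α_i > 1 for i ∈ {2, 3}; NE contributions (0, 9, 20), G = 29.
W^NE = Σw_i − G^NE + (Σα_i)·G^NE = 36 + 3.6·29 = 140.4.
Planner: ∂(Σu_j)/∂g_i = Σα_j − 1 = 3.6 > 0, so everyone contributes w_i; G^SO = 36, W^SO = 36 + 3.6·36 = 165.6.
Deadweight loss = 25.2.

25.2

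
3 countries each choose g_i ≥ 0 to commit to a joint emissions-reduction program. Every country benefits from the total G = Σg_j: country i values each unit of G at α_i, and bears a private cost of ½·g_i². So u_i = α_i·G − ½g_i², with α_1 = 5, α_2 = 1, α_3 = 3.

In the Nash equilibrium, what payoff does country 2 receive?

8.5

Country i's FOC: ∂u_i/∂g_i = α_i − g_i = 0, so g_i* = α_i.
NE contributions = (5, 1, 3); G = 9.
u_2 = α_2·G − ½·(g_2)² = 1·9 − ½·1² = 8.5.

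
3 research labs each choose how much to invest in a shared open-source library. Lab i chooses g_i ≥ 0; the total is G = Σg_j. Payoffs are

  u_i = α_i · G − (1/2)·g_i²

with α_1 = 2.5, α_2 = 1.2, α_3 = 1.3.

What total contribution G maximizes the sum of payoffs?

Planner FOC: ∂(Σu_j)/∂g_i = (Σα_j) − g_i = 0, so g_i^SO = Σα_j = 5 for every i; G^SO = 15.

15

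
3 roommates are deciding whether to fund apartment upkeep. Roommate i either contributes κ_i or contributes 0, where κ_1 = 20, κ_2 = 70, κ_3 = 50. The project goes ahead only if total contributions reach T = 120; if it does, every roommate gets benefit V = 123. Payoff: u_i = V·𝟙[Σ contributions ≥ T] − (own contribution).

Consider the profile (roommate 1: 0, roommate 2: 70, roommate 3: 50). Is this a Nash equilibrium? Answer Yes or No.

Yes

Total = 120 ≥ 120: provided.
Roommate 1 (pledges 0, payoff 123): pledging 20 → total 140, payoff 103. No gain.
Roommate 2 (pledges 70, payoff 53): dropping to 0 → total 50, payoff 0. No gain.
Roommate 3 (pledges 50, payoff 73): dropping to 0 → total 70, payoff 0. No gain.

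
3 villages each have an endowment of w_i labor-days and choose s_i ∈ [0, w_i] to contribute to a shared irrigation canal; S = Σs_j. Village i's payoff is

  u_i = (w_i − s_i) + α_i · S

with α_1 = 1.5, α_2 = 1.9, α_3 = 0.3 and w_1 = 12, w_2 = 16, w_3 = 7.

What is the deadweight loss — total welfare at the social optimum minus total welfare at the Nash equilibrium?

18.9

∂u_i/∂s_i = α_i − 1, so village i contributes w_i if α_i > 1, else 0.
α_i > 1 for i ∈ {1, 2}; NE contributions (12, 16, 0), S = 28.
W^NE = Σw_i − S^NE + (Σα_i)·S^NE = 35 + 2.7·28 = 110.6.
Planner: ∂(Σu_j)/∂s_i = Σα_j − 1 = 2.7 > 0, so everyone contributes w_i; S^SO = 35, W^SO = 35 + 2.7·35 = 129.5.
Deadweight loss = 18.9.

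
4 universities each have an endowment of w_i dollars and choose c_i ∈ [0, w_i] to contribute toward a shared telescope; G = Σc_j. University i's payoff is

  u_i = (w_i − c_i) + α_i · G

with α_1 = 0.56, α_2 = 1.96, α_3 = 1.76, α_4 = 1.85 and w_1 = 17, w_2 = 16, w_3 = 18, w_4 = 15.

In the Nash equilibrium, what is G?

49

∂u_i/∂c_i = α_i − 1, so university i contributes w_i if α_i > 1, else 0.
α_i > 1 for i ∈ {2, 3, 4}; NE contributions (0, 16, 18, 15), G = 49.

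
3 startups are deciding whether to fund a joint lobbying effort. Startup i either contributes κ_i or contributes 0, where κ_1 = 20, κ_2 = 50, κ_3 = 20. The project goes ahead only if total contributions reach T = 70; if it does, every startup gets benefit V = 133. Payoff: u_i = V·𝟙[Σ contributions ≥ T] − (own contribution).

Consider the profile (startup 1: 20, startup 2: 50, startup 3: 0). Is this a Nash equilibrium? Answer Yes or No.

Total = 70 ≥ 70: provided.
Startup 1 (pledges 20, payoff 113): dropping to 0 → total 50, payoff 0. No gain.
Startup 2 (pledges 50, payoff 83): dropping to 0 → total 20, payoff 0. No gain.
Startup 3 (pledges 0, payoff 133): pledging 20 → total 90, payoff 113. No gain.

Yes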